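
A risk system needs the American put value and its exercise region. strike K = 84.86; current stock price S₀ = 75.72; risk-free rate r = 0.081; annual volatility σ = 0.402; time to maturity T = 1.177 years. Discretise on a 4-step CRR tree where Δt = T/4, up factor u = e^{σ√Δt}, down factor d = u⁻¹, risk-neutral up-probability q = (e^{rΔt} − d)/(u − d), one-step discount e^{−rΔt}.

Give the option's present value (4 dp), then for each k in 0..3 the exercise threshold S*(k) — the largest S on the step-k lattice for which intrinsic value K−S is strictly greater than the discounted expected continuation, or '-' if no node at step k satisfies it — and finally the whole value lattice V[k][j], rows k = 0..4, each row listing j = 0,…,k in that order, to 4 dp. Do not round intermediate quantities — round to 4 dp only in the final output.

params: Δt=0.29425 u=1.24367 d=0.80407 q=0.50057 e^(-rΔt)=0.97645
t_4 payoffs: 53.2085 35.9044 9.1400 0.0000 0.0000
t_3: node(3,0) S=39.3639 payoff=45.4961 vs cont=43.4974 → 45.4961 [stop]  node(3,1) S=60.8845 payoff=23.9755 vs cont=21.9769 → 23.9755 [stop]  node(3,2) S=94.1705 payoff=0.0000 vs cont=4.4573 → 4.4573 [wait]  node(3,3) S=145.6541 payoff=0.0000 vs cont=0.0000 → 0.0000 [wait]  ⇒ S*(3)=60.8845
t_2: node(2,0) S=48.9556 payoff=35.9044 vs cont=33.9057 → 35.9044 [stop]  node(2,1) S=75.7200 payoff=9.1400 vs cont=13.8707 → 13.8707 [wait]  node(2,2) S=117.1167 payoff=0.0000 vs cont=2.1737 → 2.1737 [wait]  ⇒ S*(2)=48.9556
t_1: node(1,0) S=60.8845 payoff=23.9755 vs cont=24.2891 → 24.2891 [wait]  node(1,1) S=94.1705 payoff=0.0000 vs cont=7.8268 → 7.8268 [wait]  ⇒ S*(1)=-
t_0: node(0,0) S=75.7200 payoff=9.1400 vs cont=15.6706 → 15.6706 [wait]  ⇒ S*(0)=-

price = 15.6706
boundary = - - 48.9556 60.8845
tree:
15.6706
24.2891 7.8268
35.9044 13.8707 2.1737
45.4961 23.9755 4.4573 0.0000
53.2085 35.9044 9.1400 0.0000 0.0000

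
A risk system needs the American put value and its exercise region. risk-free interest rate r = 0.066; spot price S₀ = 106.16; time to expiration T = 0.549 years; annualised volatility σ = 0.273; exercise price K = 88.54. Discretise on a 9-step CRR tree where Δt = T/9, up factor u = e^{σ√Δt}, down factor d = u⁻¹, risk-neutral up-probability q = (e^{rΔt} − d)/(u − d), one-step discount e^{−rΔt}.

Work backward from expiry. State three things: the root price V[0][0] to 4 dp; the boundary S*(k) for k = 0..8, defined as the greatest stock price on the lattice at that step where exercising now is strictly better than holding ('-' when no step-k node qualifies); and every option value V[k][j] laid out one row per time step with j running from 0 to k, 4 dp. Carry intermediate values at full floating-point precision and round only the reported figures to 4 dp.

price = 1.4502
boundary = - - - - - - 70.8377 75.7787 81.0644
tree:
1.4502
2.3640 0.5944
3.7716 1.0464 0.1700
5.8647 1.8147 0.3255 0.0237
8.8378 3.0888 0.6196 0.0489 0.0000
12.8128 5.1345 1.1714 0.1008 0.0000 0.0000
17.7023 8.2725 2.1963 0.2078 0.0000 0.0000 0.0000
22.3211 12.7613 4.0771 0.4284 0.0000 0.0000 0.0000 0.0000
26.6388 17.7023 7.4756 0.8833 0.0000 0.0000 0.0000 0.0000 0.0000
30.6750 22.3211 12.7613 1.8213 0.0000 0.0000 0.0000 0.0000 0.0000 0.0000

Δt=0.06100  u=1.06975  d=0.93480  q=0.51304  discount=0.99598
step 9 (expiry): payoffs max(K−S,0) = 30.6750 22.3211 12.7613 1.8213 0.0000 0.0000 0.0000 0.0000 0.0000 0.0000
step 8: (k=8,j=0): S=61.9012, (K−S)⁺=26.6388, hold=26.2831 ⇒ V=26.6388 exercise | (k=8,j=1): S=70.8377, (K−S)⁺=17.7023, hold=17.3466 ⇒ V=17.7023 exercise | (k=8,j=2): S=81.0644, (K−S)⁺=7.4756, hold=7.1199 ⇒ V=7.4756 exercise | (k=8,j=3): S=92.7674, (K−S)⁺=0.0000, hold=0.8833 ⇒ V=0.8833 continue | (k=8,j=4): S=106.1600, (K−S)⁺=0.0000, hold=0.0000 ⇒ V=0.0000 continue | (k=8,j=5): S=121.4861, (K−S)⁺=0.0000, hold=0.0000 ⇒ V=0.0000 continue | (k=8,j=6): S=139.0247, (K−S)⁺=0.0000, hold=0.0000 ⇒ V=0.0000 continue | (k=8,j=7): S=159.0953, (K−S)⁺=0.0000, hold=0.0000 ⇒ V=0.0000 continue | (k=8,j=8): S=182.0635, (K−S)⁺=0.0000, hold=0.0000 ⇒ V=0.0000 continue  boundary S*=81.0644
step 7: (k=7,j=0): S=66.2189, (K−S)⁺=22.3211, hold=21.9654 ⇒ V=22.3211 exercise | (k=7,j=1): S=75.7787, (K−S)⁺=12.7613, hold=12.4056 ⇒ V=12.7613 exercise | (k=7,j=2): S=86.7187, (K−S)⁺=1.8213, hold=4.0771 ⇒ V=4.0771 continue | (k=7,j=3): S=99.2380, (K−S)⁺=0.0000, hold=0.4284 ⇒ V=0.4284 continue | (k=7,j=4): S=113.5648, (K−S)⁺=0.0000, hold=0.0000 ⇒ V=0.0000 continue | (k=7,j=5): S=129.9598, (K−S)⁺=0.0000, hold=0.0000 ⇒ V=0.0000 continue | (k=7,j=6): S=148.7218, (K−S)⁺=0.0000, hold=0.0000 ⇒ V=0.0000 continue | (k=7,j=7): S=170.1924, (K−S)⁺=0.0000, hold=0.0000 ⇒ V=0.0000 continue  boundary S*=75.7787
step 6: (k=6,j=0): S=70.8377, (K−S)⁺=17.7023, hold=17.3466 ⇒ V=17.7023 exercise | (k=6,j=1): S=81.0644, (K−S)⁺=7.4756, hold=8.2725 ⇒ V=8.2725 continue | (k=6,j=2): S=92.7674, (K−S)⁺=0.0000, hold=2.1963 ⇒ V=2.1963 continue | (k=6,j=3): S=106.1600, (K−S)⁺=0.0000, hold=0.2078 ⇒ V=0.2078 continue | (k=6,j=4): S=121.4861, (K−S)⁺=0.0000, hold=0.0000 ⇒ V=0.0000 continue | (k=6,j=5): S=139.0247, (K−S)⁺=0.0000, hold=0.0000 ⇒ V=0.0000 continue | (k=6,j=6): S=159.0953, (K−S)⁺=0.0000, hold=0.0000 ⇒ V=0.0000 continue  boundary S*=70.8377
step 5: (k=5,j=0): S=75.7787, (K−S)⁺=12.7613, hold=12.8128 ⇒ V=12.8128 continue | (k=5,j=1): S=86.7187, (K−S)⁺=1.8213, hold=5.1345 ⇒ V=5.1345 continue | (k=5,j=2): S=99.2380, (K−S)⁺=0.0000, hold=1.1714 ⇒ V=1.1714 continue | (k=5,j=3): S=113.5648, (K−S)⁺=0.0000, hold=0.1008 ⇒ V=0.1008 continue | (k=5,j=4): S=129.9598, (K−S)⁺=0.0000, hold=0.0000 ⇒ V=0.0000 continue | (k=5,j=5): S=148.7218, (K−S)⁺=0.0000, hold=0.0000 ⇒ V=0.0000 continue  boundary S*=-
step 4: (k=4,j=0): S=81.0644, (K−S)⁺=7.4756, hold=8.8378 ⇒ V=8.8378 continue | (k=4,j=1): S=92.7674, (K−S)⁺=0.0000, hold=3.0888 ⇒ V=3.0888 continue | (k=4,j=2): S=106.1600, (K−S)⁺=0.0000, hold=0.6196 ⇒ V=0.6196 continue | (k=4,j=3): S=121.4861, (K−S)⁺=0.0000, hold=0.0489 ⇒ V=0.0489 continue | (k=4,j=4): S=139.0247, (K−S)⁺=0.0000, hold=0.0000 ⇒ V=0.0000 continue  boundary S*=-
step 3: (k=3,j=0): S=86.7187, (K−S)⁺=1.8213, hold=5.8647 ⇒ V=5.8647 continue | (k=3,j=1): S=99.2380, (K−S)⁺=0.0000, hold=1.8147 ⇒ V=1.8147 continue | (k=3,j=2): S=113.5648, (K−S)⁺=0.0000, hold=0.3255 ⇒ V=0.3255 continue | (k=3,j=3): S=129.9598, (K−S)⁺=0.0000, hold=0.0237 ⇒ V=0.0237 continue  boundary S*=-
step 2: (k=2,j=0): S=92.7674, (K−S)⁺=0.0000, hold=3.7716 ⇒ V=3.7716 continue | (k=2,j=1): S=106.1600, (K−S)⁺=0.0000, hold=1.0464 ⇒ V=1.0464 continue | (k=2,j=2): S=121.4861, (K−S)⁺=0.0000, hold=0.1700 ⇒ V=0.1700 continue  boundary S*=-
step 1: (k=1,j=0): S=99.2380, (K−S)⁺=0.0000, hold=2.3640 ⇒ V=2.3640 continue | (k=1,j=1): S=113.5648, (K−S)⁺=0.0000, hold=0.5944 ⇒ V=0.5944 continue  boundary S*=-
step 0: (k=0,j=0): S=106.1600, (K−S)⁺=0.0000, hold=1.4502 ⇒ V=1.4502 continue  boundary S*=-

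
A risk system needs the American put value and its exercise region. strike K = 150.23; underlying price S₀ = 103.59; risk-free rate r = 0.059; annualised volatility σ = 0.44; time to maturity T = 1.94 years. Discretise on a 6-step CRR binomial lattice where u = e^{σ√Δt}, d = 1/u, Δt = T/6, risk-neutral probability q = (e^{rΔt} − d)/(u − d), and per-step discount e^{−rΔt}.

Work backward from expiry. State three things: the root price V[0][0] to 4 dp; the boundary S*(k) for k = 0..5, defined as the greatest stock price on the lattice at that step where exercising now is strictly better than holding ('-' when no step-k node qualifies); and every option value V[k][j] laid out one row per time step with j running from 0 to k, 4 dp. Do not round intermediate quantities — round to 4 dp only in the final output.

price = 51.7147
boundary = - 80.6603 62.8061 80.6603 62.8061 80.6603
tree:
51.7147
69.5697 34.1417
87.4239 49.7402 18.3428
101.3261 69.5697 29.9125 6.3420
112.1510 87.4239 46.9722 12.3331 0.0000
120.5798 101.3261 69.5697 23.9837 0.0000 0.0000
127.1429 112.1510 87.4239 46.6400 0.0000 0.0000 0.0000

params: Δt=0.32333 u=1.28428 d=0.77865 q=0.47587 e^(-rΔt)=0.98110
t_6 payoffs: 127.1429 112.1510 87.4239 46.6400 0.0000 0.0000 0.0000
t_5: node(5,0) S=29.6502 payoff=120.5798 vs cont=117.7411 → 120.5798 [stop]  node(5,1) S=48.9039 payoff=101.3261 vs cont=98.4874 → 101.3261 [stop]  node(5,2) S=80.6603 payoff=69.5697 vs cont=66.7310 → 69.5697 [stop]  node(5,3) S=133.0381 payoff=17.1919 vs cont=23.9837 → 23.9837 [wait]  node(5,4) S=219.4281 payoff=0.0000 vs cont=0.0000 → 0.0000 [wait]  node(5,5) S=361.9166 payoff=0.0000 vs cont=0.0000 → 0.0000 [wait]  ⇒ S*(5)=80.6603
t_4: node(4,0) S=38.0790 payoff=112.1510 vs cont=109.3123 → 112.1510 [stop]  node(4,1) S=62.8061 payoff=87.4239 vs cont=84.5852 → 87.4239 [stop]  node(4,2) S=103.5900 payoff=46.6400 vs cont=46.9722 → 46.9722 [wait]  node(4,3) S=170.8575 payoff=0.0000 vs cont=12.3331 → 12.3331 [wait]  node(4,4) S=281.8061 payoff=0.0000 vs cont=0.0000 → 0.0000 [wait]  ⇒ S*(4)=62.8061
t_3: node(3,0) S=48.9039 payoff=101.3261 vs cont=98.4874 → 101.3261 [stop]  node(3,1) S=80.6603 payoff=69.5697 vs cont=66.8861 → 69.5697 [stop]  node(3,2) S=133.0381 payoff=17.1919 vs cont=29.9125 → 29.9125 [wait]  node(3,3) S=219.4281 payoff=0.0000 vs cont=6.3420 → 6.3420 [wait]  ⇒ S*(3)=80.6603
t_2: node(2,0) S=62.8061 payoff=87.4239 vs cont=84.5852 → 87.4239 [stop]  node(2,1) S=103.5900 payoff=46.6400 vs cont=49.7402 → 49.7402 [wait]  node(2,2) S=170.8575 payoff=0.0000 vs cont=18.3428 → 18.3428 [wait]  ⇒ S*(2)=62.8061
t_1: node(1,0) S=80.6603 payoff=69.5697 vs cont=68.1784 → 69.5697 [stop]  node(1,1) S=133.0381 payoff=17.1919 vs cont=34.1417 → 34.1417 [wait]  ⇒ S*(1)=80.6603
t_0: node(0,0) S=103.5900 payoff=46.6400 vs cont=51.7147 → 51.7147 [wait]  ⇒ S*(0)=-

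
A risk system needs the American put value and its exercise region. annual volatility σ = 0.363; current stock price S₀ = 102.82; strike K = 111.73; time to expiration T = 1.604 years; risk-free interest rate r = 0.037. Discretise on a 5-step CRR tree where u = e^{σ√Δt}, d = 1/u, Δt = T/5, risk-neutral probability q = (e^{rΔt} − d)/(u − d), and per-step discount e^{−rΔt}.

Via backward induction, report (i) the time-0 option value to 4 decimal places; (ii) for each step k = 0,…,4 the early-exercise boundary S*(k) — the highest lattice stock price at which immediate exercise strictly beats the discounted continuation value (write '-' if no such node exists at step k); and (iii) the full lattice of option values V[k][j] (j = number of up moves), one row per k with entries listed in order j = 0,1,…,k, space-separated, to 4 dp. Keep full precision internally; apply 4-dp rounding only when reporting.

Δt=0.32080, u=1.22826, d=0.81416, q=0.47761, disc=e^(-rΔt)=0.98820
k=5 terminal: V=max(K-S,0) → 74.9491 56.2413 28.0182 0.0000 0.0000 0.0000
k=4: j=0 S=45.1766 intr=66.5534 cont=65.2351 V=66.5534[EX]; j=1 S=68.1546 intr=43.5754 cont=42.2570 V=43.5754[EX]; j=2 S=102.8200 intr=8.9100 cont=14.4636 V=14.4636[hold]; j=3 S=155.1171 intr=0.0000 cont=0.0000 V=0.0000[hold]; j=4 S=234.0141 intr=0.0000 cont=0.0000 V=0.0000[hold]  S*(4)=68.1546
k=3: j=0 S=55.4887 intr=56.2413 cont=54.9230 V=56.2413[EX]; j=1 S=83.7118 intr=28.0182 cont=29.3211 V=29.3211[hold]; j=2 S=126.2899 intr=0.0000 cont=7.4664 V=7.4664[hold]; j=3 S=190.5245 intr=0.0000 cont=0.0000 V=0.0000[hold]  S*(3)=55.4887
k=2: j=0 S=68.1546 intr=43.5754 cont=42.8719 V=43.5754[EX]; j=1 S=102.8200 intr=8.9100 cont=18.6602 V=18.6602[hold]; j=2 S=155.1171 intr=0.0000 cont=3.8543 V=3.8543[hold]  S*(2)=68.1546
k=1: j=0 S=83.7118 intr=28.0182 cont=31.3018 V=31.3018[hold]; j=1 S=126.2899 intr=0.0000 cont=11.4520 V=11.4520[hold]  S*(1)=-
k=0: j=0 S=102.8200 intr=8.9100 cont=21.5637 V=21.5637[hold]  S*(0)=-

price = 21.5637
boundary = - - 68.1546 55.4887 68.1546
tree:
21.5637
31.3018 11.4520
43.5754 18.6602 3.8543
56.2413 29.3211 7.4664 0.0000
66.5534 43.5754 14.4636 0.0000 0.0000
74.9491 56.2413 28.0182 0.0000 0.0000 0.0000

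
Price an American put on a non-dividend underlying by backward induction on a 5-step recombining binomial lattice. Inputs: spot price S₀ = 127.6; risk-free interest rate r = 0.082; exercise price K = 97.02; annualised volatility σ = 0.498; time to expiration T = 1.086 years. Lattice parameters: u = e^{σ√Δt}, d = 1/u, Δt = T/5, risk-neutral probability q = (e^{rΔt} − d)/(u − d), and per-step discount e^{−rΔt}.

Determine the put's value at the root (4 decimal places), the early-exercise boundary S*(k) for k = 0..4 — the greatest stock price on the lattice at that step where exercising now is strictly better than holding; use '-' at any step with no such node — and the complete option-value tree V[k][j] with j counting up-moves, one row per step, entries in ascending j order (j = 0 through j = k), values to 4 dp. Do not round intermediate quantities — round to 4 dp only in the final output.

params: Δt=0.21720 u=1.26124 d=0.79287 q=0.48060 e^(-rΔt)=0.98235
t_5 payoffs: 57.0375 33.4192 0.0000 0.0000 0.0000 0.0000
t_4: node(4,0) S=50.4274 payoff=46.5926 vs cont=44.8799 → 46.5926 [stop]  node(4,1) S=80.2155 payoff=16.8045 vs cont=17.0514 → 17.0514 [wait]  node(4,2) S=127.6000 payoff=0.0000 vs cont=0.0000 → 0.0000 [wait]  node(4,3) S=202.9751 payoff=0.0000 vs cont=0.0000 → 0.0000 [wait]  node(4,4) S=322.8754 payoff=0.0000 vs cont=0.0000 → 0.0000 [wait]  ⇒ S*(4)=50.4274
t_3: node(3,0) S=63.6008 payoff=33.4192 vs cont=31.8231 → 33.4192 [stop]  node(3,1) S=101.1707 payoff=0.0000 vs cont=8.7001 → 8.7001 [wait]  node(3,2) S=160.9336 payoff=0.0000 vs cont=0.0000 → 0.0000 [wait]  node(3,3) S=255.9993 payoff=0.0000 vs cont=0.0000 → 0.0000 [wait]  ⇒ S*(3)=63.6008
t_2: node(2,0) S=80.2155 payoff=16.8045 vs cont=21.1589 → 21.1589 [wait]  node(2,1) S=127.6000 payoff=0.0000 vs cont=4.4390 → 4.4390 [wait]  node(2,2) S=202.9751 payoff=0.0000 vs cont=0.0000 → 0.0000 [wait]  ⇒ S*(2)=-
t_1: node(1,0) S=101.1707 payoff=0.0000 vs cont=12.8916 → 12.8916 [wait]  node(1,1) S=160.9336 payoff=0.0000 vs cont=2.2649 → 2.2649 [wait]  ⇒ S*(1)=-
t_0: node(0,0) S=127.6000 payoff=0.0000 vs cont=7.6470 → 7.6470 [wait]  ⇒ S*(0)=-

price = 7.6470
boundary = - - - 63.6008 50.4274
tree:
7.6470
12.8916 2.2649
21.1589 4.4390 0.0000
33.4192 8.7001 0.0000 0.0000
46.5926 17.0514 0.0000 0.0000 0.0000
57.0375 33.4192 0.0000 0.0000 0.0000 0.0000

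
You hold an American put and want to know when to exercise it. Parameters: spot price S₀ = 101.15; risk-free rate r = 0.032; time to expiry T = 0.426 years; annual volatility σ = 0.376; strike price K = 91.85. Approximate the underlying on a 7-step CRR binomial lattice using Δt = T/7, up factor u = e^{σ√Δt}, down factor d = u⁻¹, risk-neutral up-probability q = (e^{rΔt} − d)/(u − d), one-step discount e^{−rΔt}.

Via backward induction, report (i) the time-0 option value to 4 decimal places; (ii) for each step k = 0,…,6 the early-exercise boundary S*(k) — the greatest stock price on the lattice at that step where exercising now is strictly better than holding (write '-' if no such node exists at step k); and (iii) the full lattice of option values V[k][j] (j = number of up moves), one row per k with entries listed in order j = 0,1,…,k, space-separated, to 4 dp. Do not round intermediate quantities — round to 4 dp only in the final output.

price = 4.8174
boundary = - - - - 69.7962 76.5800 84.0231
tree:
4.8174
7.4277 2.0906
11.1174 3.5757 0.5365
16.0322 5.9914 1.0486 0.0000
22.0538 9.7613 2.0492 0.0000 0.0000
28.2367 15.2700 4.0049 0.0000 0.0000 0.0000
33.8718 22.0538 7.8269 0.0000 0.0000 0.0000 0.0000
39.0078 28.2367 15.2700 0.0000 0.0000 0.0000 0.0000 0.0000

Δt=0.06086  u=1.09719  d=0.91142  q=0.48732  discount=0.99805
step 7 (expiry): payoffs max(K−S,0) = 39.0078 28.2367 15.2700 0.0000 0.0000 0.0000 0.0000 0.0000
step 6: (k=6,j=0): S=57.9782, (K−S)⁺=33.8718, hold=33.6931 ⇒ V=33.8718 exercise | (k=6,j=1): S=69.7962, (K−S)⁺=22.0538, hold=21.8751 ⇒ V=22.0538 exercise | (k=6,j=2): S=84.0231, (K−S)⁺=7.8269, hold=7.8134 ⇒ V=7.8269 exercise | (k=6,j=3): S=101.1500, (K−S)⁺=0.0000, hold=0.0000 ⇒ V=0.0000 continue | (k=6,j=4): S=121.7680, (K−S)⁺=0.0000, hold=0.0000 ⇒ V=0.0000 continue | (k=6,j=5): S=146.5886, (K−S)⁺=0.0000, hold=0.0000 ⇒ V=0.0000 continue | (k=6,j=6): S=176.4685, (K−S)⁺=0.0000, hold=0.0000 ⇒ V=0.0000 continue  boundary S*=84.0231
step 5: (k=5,j=0): S=63.6133, (K−S)⁺=28.2367, hold=28.0580 ⇒ V=28.2367 exercise | (k=5,j=1): S=76.5800, (K−S)⁺=15.2700, hold=15.0913 ⇒ V=15.2700 exercise | (k=5,j=2): S=92.1897, (K−S)⁺=0.0000, hold=4.0049 ⇒ V=4.0049 continue | (k=5,j=3): S=110.9812, (K−S)⁺=0.0000, hold=0.0000 ⇒ V=0.0000 continue | (k=5,j=4): S=133.6031, (K−S)⁺=0.0000, hold=0.0000 ⇒ V=0.0000 continue | (k=5,j=5): S=160.8362, (K−S)⁺=0.0000, hold=0.0000 ⇒ V=0.0000 continue  boundary S*=76.5800
step 4: (k=4,j=0): S=69.7962, (K−S)⁺=22.0538, hold=21.8751 ⇒ V=22.0538 exercise | (k=4,j=1): S=84.0231, (K−S)⁺=7.8269, hold=9.7613 ⇒ V=9.7613 continue | (k=4,j=2): S=101.1500, (K−S)⁺=0.0000, hold=2.0492 ⇒ V=2.0492 continue | (k=4,j=3): S=121.7680, (K−S)⁺=0.0000, hold=0.0000 ⇒ V=0.0000 continue | (k=4,j=4): S=146.5886, (K−S)⁺=0.0000, hold=0.0000 ⇒ V=0.0000 continue  boundary S*=69.7962
step 3: (k=3,j=0): S=76.5800, (K−S)⁺=15.2700, hold=16.0322 ⇒ V=16.0322 continue | (k=3,j=1): S=92.1897, (K−S)⁺=0.0000, hold=5.9914 ⇒ V=5.9914 continue | (k=3,j=2): S=110.9812, (K−S)⁺=0.0000, hold=1.0486 ⇒ V=1.0486 continue | (k=3,j=3): S=133.6031, (K−S)⁺=0.0000, hold=0.0000 ⇒ V=0.0000 continue  boundary S*=-
step 2: (k=2,j=0): S=84.0231, (K−S)⁺=7.8269, hold=11.1174 ⇒ V=11.1174 continue | (k=2,j=1): S=101.1500, (K−S)⁺=0.0000, hold=3.5757 ⇒ V=3.5757 continue | (k=2,j=2): S=121.7680, (K−S)⁺=0.0000, hold=0.5365 ⇒ V=0.5365 continue  boundary S*=-
step 1: (k=1,j=0): S=92.1897, (K−S)⁺=0.0000, hold=7.4277 ⇒ V=7.4277 continue | (k=1,j=1): S=110.9812, (K−S)⁺=0.0000, hold=2.0906 ⇒ V=2.0906 continue  boundary S*=-
step 0: (k=0,j=0): S=101.1500, (K−S)⁺=0.0000, hold=4.8174 ⇒ V=4.8174 continue  boundary S*=-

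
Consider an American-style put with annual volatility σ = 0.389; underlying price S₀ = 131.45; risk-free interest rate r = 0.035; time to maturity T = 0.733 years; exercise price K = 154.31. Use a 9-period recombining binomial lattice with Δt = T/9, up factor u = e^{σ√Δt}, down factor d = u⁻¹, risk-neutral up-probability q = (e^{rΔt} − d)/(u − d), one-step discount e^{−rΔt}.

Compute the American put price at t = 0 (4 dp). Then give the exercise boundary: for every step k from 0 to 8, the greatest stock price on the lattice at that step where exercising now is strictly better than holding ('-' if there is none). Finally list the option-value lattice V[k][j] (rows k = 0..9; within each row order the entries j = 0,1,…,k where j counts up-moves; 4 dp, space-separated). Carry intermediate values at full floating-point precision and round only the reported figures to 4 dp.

price = 30.5694
boundary = - - - 94.2153 105.2772 94.2153 105.2772 117.6380 131.4500
tree:
30.5694
39.4492 21.3243
49.4420 29.0749 13.2233
60.0947 38.4262 19.3204 6.8295
69.9943 49.0328 27.3944 10.8644 2.5870
78.8537 60.0947 37.4605 16.8712 4.5526 0.5161
86.7823 69.9943 49.0328 25.3981 7.9200 1.0051 0.0000
93.8777 78.8537 60.0947 36.6720 13.5814 1.9576 0.0000 0.0000
100.2276 86.7823 69.9943 49.0328 22.8600 3.8129 0.0000 0.0000 0.0000
105.9103 93.8777 78.8537 60.0947 36.6720 7.4263 0.0000 0.0000 0.0000 0.0000

Δt=0.08144  u=1.11741  d=0.89493  q=0.48511  discount=0.99715
step 9 (expiry): payoffs max(K−S,0) = 105.9103 93.8777 78.8537 60.0947 36.6720 7.4263 0.0000 0.0000 0.0000 0.0000
step 8: (k=8,j=0): S=54.0824, (K−S)⁺=100.2276, hold=99.7883 ⇒ V=100.2276 exercise | (k=8,j=1): S=67.5277, (K−S)⁺=86.7823, hold=86.3430 ⇒ V=86.7823 exercise | (k=8,j=2): S=84.3157, (K−S)⁺=69.9943, hold=69.5551 ⇒ V=69.9943 exercise | (k=8,j=3): S=105.2772, (K−S)⁺=49.0328, hold=48.5935 ⇒ V=49.0328 exercise | (k=8,j=4): S=131.4500, (K−S)⁺=22.8600, hold=22.4208 ⇒ V=22.8600 exercise | (k=8,j=5): S=164.1295, (K−S)⁺=0.0000, hold=3.8129 ⇒ V=3.8129 continue | (k=8,j=6): S=204.9334, (K−S)⁺=0.0000, hold=0.0000 ⇒ V=0.0000 continue | (k=8,j=7): S=255.8815, (K−S)⁺=0.0000, hold=0.0000 ⇒ V=0.0000 continue | (k=8,j=8): S=319.4957, (K−S)⁺=0.0000, hold=0.0000 ⇒ V=0.0000 continue  boundary S*=131.4500
step 7: (k=7,j=0): S=60.4323, (K−S)⁺=93.8777, hold=93.4384 ⇒ V=93.8777 exercise | (k=7,j=1): S=75.4563, (K−S)⁺=78.8537, hold=78.4145 ⇒ V=78.8537 exercise | (k=7,j=2): S=94.2153, (K−S)⁺=60.0947, hold=59.6555 ⇒ V=60.0947 exercise | (k=7,j=3): S=117.6380, (K−S)⁺=36.6720, hold=36.2328 ⇒ V=36.6720 exercise | (k=7,j=4): S=146.8837, (K−S)⁺=7.4263, hold=13.5814 ⇒ V=13.5814 continue | (k=7,j=5): S=183.4002, (K−S)⁺=0.0000, hold=1.9576 ⇒ V=1.9576 continue | (k=7,j=6): S=228.9949, (K−S)⁺=0.0000, hold=0.0000 ⇒ V=0.0000 continue | (k=7,j=7): S=285.9249, (K−S)⁺=0.0000, hold=0.0000 ⇒ V=0.0000 continue  boundary S*=117.6380
step 6: (k=6,j=0): S=67.5277, (K−S)⁺=86.7823, hold=86.3430 ⇒ V=86.7823 exercise | (k=6,j=1): S=84.3157, (K−S)⁺=69.9943, hold=69.5551 ⇒ V=69.9943 exercise | (k=6,j=2): S=105.2772, (K−S)⁺=49.0328, hold=48.5935 ⇒ V=49.0328 exercise | (k=6,j=3): S=131.4500, (K−S)⁺=22.8600, hold=25.3981 ⇒ V=25.3981 continue | (k=6,j=4): S=164.1295, (K−S)⁺=0.0000, hold=7.9200 ⇒ V=7.9200 continue | (k=6,j=5): S=204.9334, (K−S)⁺=0.0000, hold=1.0051 ⇒ V=1.0051 continue | (k=6,j=6): S=255.8815, (K−S)⁺=0.0000, hold=0.0000 ⇒ V=0.0000 continue  boundary S*=105.2772
step 5: (k=5,j=0): S=75.4563, (K−S)⁺=78.8537, hold=78.4145 ⇒ V=78.8537 exercise | (k=5,j=1): S=94.2153, (K−S)⁺=60.0947, hold=59.6555 ⇒ V=60.0947 exercise | (k=5,j=2): S=117.6380, (K−S)⁺=36.6720, hold=37.4605 ⇒ V=37.4605 continue | (k=5,j=3): S=146.8837, (K−S)⁺=7.4263, hold=16.8712 ⇒ V=16.8712 continue | (k=5,j=4): S=183.4002, (K−S)⁺=0.0000, hold=4.5526 ⇒ V=4.5526 continue | (k=5,j=5): S=228.9949, (K−S)⁺=0.0000, hold=0.5161 ⇒ V=0.5161 continue  boundary S*=94.2153
step 4: (k=4,j=0): S=84.3157, (K−S)⁺=69.9943, hold=69.5551 ⇒ V=69.9943 exercise | (k=4,j=1): S=105.2772, (K−S)⁺=49.0328, hold=48.9749 ⇒ V=49.0328 exercise | (k=4,j=2): S=131.4500, (K−S)⁺=22.8600, hold=27.3944 ⇒ V=27.3944 continue | (k=4,j=3): S=164.1295, (K−S)⁺=0.0000, hold=10.8644 ⇒ V=10.8644 continue | (k=4,j=4): S=204.9334, (K−S)⁺=0.0000, hold=2.5870 ⇒ V=2.5870 continue  boundary S*=105.2772
step 3: (k=3,j=0): S=94.2153, (K−S)⁺=60.0947, hold=59.6555 ⇒ V=60.0947 exercise | (k=3,j=1): S=117.6380, (K−S)⁺=36.6720, hold=38.4262 ⇒ V=38.4262 continue | (k=3,j=2): S=146.8837, (K−S)⁺=7.4263, hold=19.3204 ⇒ V=19.3204 continue | (k=3,j=3): S=183.4002, (K−S)⁺=0.0000, hold=6.8295 ⇒ V=6.8295 continue  boundary S*=94.2153
step 2: (k=2,j=0): S=105.2772, (K−S)⁺=49.0328, hold=49.4420 ⇒ V=49.4420 continue | (k=2,j=1): S=131.4500, (K−S)⁺=22.8600, hold=29.0749 ⇒ V=29.0749 continue | (k=2,j=2): S=164.1295, (K−S)⁺=0.0000, hold=13.2233 ⇒ V=13.2233 continue  boundary S*=-
step 1: (k=1,j=0): S=117.6380, (K−S)⁺=36.6720, hold=39.4492 ⇒ V=39.4492 continue | (k=1,j=1): S=146.8837, (K−S)⁺=7.4263, hold=21.3243 ⇒ V=21.3243 continue  boundary S*=-
step 0: (k=0,j=0): S=131.4500, (K−S)⁺=22.8600, hold=30.5694 ⇒ V=30.5694 continue  boundary S*=-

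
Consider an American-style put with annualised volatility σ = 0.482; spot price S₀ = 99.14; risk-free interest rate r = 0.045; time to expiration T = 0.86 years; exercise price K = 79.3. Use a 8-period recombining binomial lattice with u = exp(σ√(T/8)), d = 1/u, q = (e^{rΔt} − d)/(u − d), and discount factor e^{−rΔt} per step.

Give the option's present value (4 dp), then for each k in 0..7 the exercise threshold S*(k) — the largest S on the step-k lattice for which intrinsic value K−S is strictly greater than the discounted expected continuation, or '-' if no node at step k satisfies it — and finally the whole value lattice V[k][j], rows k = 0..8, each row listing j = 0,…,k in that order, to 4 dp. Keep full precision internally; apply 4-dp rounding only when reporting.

price = 7.0517
boundary = - - - - - 44.9865 52.6884 61.7090
tree:
7.0517
10.2972 3.5487
14.6538 5.6033 1.3217
20.2260 8.6654 2.2875 0.2713
26.9190 13.0599 3.9132 0.5201 0.0000
34.3135 19.0482 6.5968 0.9972 0.0000 0.0000
40.8896 26.6116 10.9113 1.9117 0.0000 0.0000 0.0000
46.5044 34.3135 17.5910 3.6649 0.0000 0.0000 0.0000 0.0000
51.2985 40.8896 26.6116 7.0260 0.0000 0.0000 0.0000 0.0000 0.0000

params: Δt=0.10750 u=1.17121 d=0.85382 q=0.47585 e^(-rΔt)=0.99517
t_8 payoffs: 51.2985 40.8896 26.6116 7.0260 0.0000 0.0000 0.0000 0.0000 0.0000
t_7: node(7,0) S=32.7956 payoff=46.5044 vs cont=46.1218 → 46.5044 [stop]  node(7,1) S=44.9865 payoff=34.3135 vs cont=33.9308 → 34.3135 [stop]  node(7,2) S=61.7090 payoff=17.5910 vs cont=17.2083 → 17.5910 [stop]  node(7,3) S=84.6478 payoff=0.0000 vs cont=3.6649 → 3.6649 [wait]  node(7,4) S=116.1134 payoff=0.0000 vs cont=0.0000 → 0.0000 [wait]  node(7,5) S=159.2756 payoff=0.0000 vs cont=0.0000 → 0.0000 [wait]  node(7,6) S=218.4822 payoff=0.0000 vs cont=0.0000 → 0.0000 [wait]  node(7,7) S=299.6973 payoff=0.0000 vs cont=0.0000 → 0.0000 [wait]  ⇒ S*(7)=61.7090
t_6: node(6,0) S=38.4104 payoff=40.8896 vs cont=40.5069 → 40.8896 [stop]  node(6,1) S=52.6884 payoff=26.6116 vs cont=26.2289 → 26.6116 [stop]  node(6,2) S=72.2740 payoff=7.0260 vs cont=10.9113 → 10.9113 [wait]  node(6,3) S=99.1400 payoff=0.0000 vs cont=1.9117 → 1.9117 [wait]  node(6,4) S=135.9927 payoff=0.0000 vs cont=0.0000 → 0.0000 [wait]  node(6,5) S=186.5445 payoff=0.0000 vs cont=0.0000 → 0.0000 [wait]  node(6,6) S=255.8877 payoff=0.0000 vs cont=0.0000 → 0.0000 [wait]  ⇒ S*(6)=52.6884
t_5: node(5,0) S=44.9865 payoff=34.3135 vs cont=33.9308 → 34.3135 [stop]  node(5,1) S=61.7090 payoff=17.5910 vs cont=19.0482 → 19.0482 [wait]  node(5,2) S=84.6478 payoff=0.0000 vs cont=6.5968 → 6.5968 [wait]  node(5,3) S=116.1134 payoff=0.0000 vs cont=0.9972 → 0.9972 [wait]  node(5,4) S=159.2756 payoff=0.0000 vs cont=0.0000 → 0.0000 [wait]  node(5,5) S=218.4822 payoff=0.0000 vs cont=0.0000 → 0.0000 [wait]  ⇒ S*(5)=44.9865
t_4: node(4,0) S=52.6884 payoff=26.6116 vs cont=26.9190 → 26.9190 [wait]  node(4,1) S=72.2740 payoff=7.0260 vs cont=13.0599 → 13.0599 [wait]  node(4,2) S=99.1400 payoff=0.0000 vs cont=3.9132 → 3.9132 [wait]  node(4,3) S=135.9927 payoff=0.0000 vs cont=0.5201 → 0.5201 [wait]  node(4,4) S=186.5445 payoff=0.0000 vs cont=0.0000 → 0.0000 [wait]  ⇒ S*(4)=-
t_3: node(3,0) S=61.7090 payoff=17.5910 vs cont=20.2260 → 20.2260 [wait]  node(3,1) S=84.6478 payoff=0.0000 vs cont=8.6654 → 8.6654 [wait]  node(3,2) S=116.1134 payoff=0.0000 vs cont=2.2875 → 2.2875 [wait]  node(3,3) S=159.2756 payoff=0.0000 vs cont=0.2713 → 0.2713 [wait]  ⇒ S*(3)=-
t_2: node(2,0) S=72.2740 payoff=7.0260 vs cont=14.6538 → 14.6538 [wait]  node(2,1) S=99.1400 payoff=0.0000 vs cont=5.6033 → 5.6033 [wait]  node(2,2) S=135.9927 payoff=0.0000 vs cont=1.3217 → 1.3217 [wait]  ⇒ S*(2)=-
t_1: node(1,0) S=84.6478 payoff=0.0000 vs cont=10.2972 → 10.2972 [wait]  node(1,1) S=116.1134 payoff=0.0000 vs cont=3.5487 → 3.5487 [wait]  ⇒ S*(1)=-
t_0: node(0,0) S=99.1400 payoff=0.0000 vs cont=7.0517 → 7.0517 [wait]  ⇒ S*(0)=-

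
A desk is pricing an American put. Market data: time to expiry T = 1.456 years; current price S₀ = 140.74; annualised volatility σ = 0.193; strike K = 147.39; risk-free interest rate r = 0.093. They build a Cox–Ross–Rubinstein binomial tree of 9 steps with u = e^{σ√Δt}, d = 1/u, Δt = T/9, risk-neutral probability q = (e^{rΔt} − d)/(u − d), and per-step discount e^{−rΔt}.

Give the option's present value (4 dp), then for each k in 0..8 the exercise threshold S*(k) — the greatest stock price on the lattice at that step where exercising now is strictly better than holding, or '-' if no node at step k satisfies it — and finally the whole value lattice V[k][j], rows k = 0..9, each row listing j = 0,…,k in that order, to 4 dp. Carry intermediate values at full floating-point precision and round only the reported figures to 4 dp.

price = 10.4044
boundary = - 130.2280 120.5011 130.2280 120.5011 130.2280 120.5011 130.2280 120.5011
tree:
10.4044
17.1620 5.7464
26.8889 10.0912 2.7268
35.8893 17.1620 5.1964 0.9963
44.2174 26.8889 9.6185 2.1060 0.2127
51.9235 35.8893 17.1620 4.3664 0.5118 0.0000
59.0540 44.2174 26.8889 8.8196 1.2316 0.0000 0.0000
65.6519 51.9235 35.8893 17.1620 2.9637 0.0000 0.0000 0.0000
71.7570 59.0540 44.2174 26.8889 7.1318 0.0000 0.0000 0.0000 0.0000
77.4061 65.6519 51.9235 35.8893 17.1620 0.0000 0.0000 0.0000 0.0000 0.0000

params: Δt=0.16178 u=1.08072 d=0.92531 q=0.57814 e^(-rΔt)=0.98507
t_9 payoffs: 77.4061 65.6519 51.9235 35.8893 17.1620 0.0000 0.0000 0.0000 0.0000 0.0000
t_8: node(8,0) S=75.6330 payoff=71.7570 vs cont=69.5561 → 71.7570 [stop]  node(8,1) S=88.3360 payoff=59.0540 vs cont=56.8530 → 59.0540 [stop]  node(8,2) S=103.1726 payoff=44.2174 vs cont=42.0165 → 44.2174 [stop]  node(8,3) S=120.5011 payoff=26.8889 vs cont=24.6880 → 26.8889 [stop]  node(8,4) S=140.7400 payoff=6.6500 vs cont=7.1318 → 7.1318 [wait]  node(8,5) S=164.3782 payoff=0.0000 vs cont=0.0000 → 0.0000 [wait]  node(8,6) S=191.9865 payoff=0.0000 vs cont=0.0000 → 0.0000 [wait]  node(8,7) S=224.2318 payoff=0.0000 vs cont=0.0000 → 0.0000 [wait]  node(8,8) S=261.8930 payoff=0.0000 vs cont=0.0000 → 0.0000 [wait]  ⇒ S*(8)=120.5011
t_7: node(7,0) S=81.7381 payoff=65.6519 vs cont=63.4510 → 65.6519 [stop]  node(7,1) S=95.4665 payoff=51.9235 vs cont=49.7225 → 51.9235 [stop]  node(7,2) S=111.5007 payoff=35.8893 vs cont=33.6883 → 35.8893 [stop]  node(7,3) S=130.2280 payoff=17.1620 vs cont=15.2355 → 17.1620 [stop]  node(7,4) S=152.1006 payoff=0.0000 vs cont=2.9637 → 2.9637 [wait]  node(7,5) S=177.6468 payoff=0.0000 vs cont=0.0000 → 0.0000 [wait]  node(7,6) S=207.4837 payoff=0.0000 vs cont=0.0000 → 0.0000 [wait]  node(7,7) S=242.3319 payoff=0.0000 vs cont=0.0000 → 0.0000 [wait]  ⇒ S*(7)=130.2280
t_6: node(6,0) S=88.3360 payoff=59.0540 vs cont=56.8530 → 59.0540 [stop]  node(6,1) S=103.1726 payoff=44.2174 vs cont=42.0165 → 44.2174 [stop]  node(6,2) S=120.5011 payoff=26.8889 vs cont=24.6880 → 26.8889 [stop]  node(6,3) S=140.7400 payoff=6.6500 vs cont=8.8196 → 8.8196 [wait]  node(6,4) S=164.3782 payoff=0.0000 vs cont=1.2316 → 1.2316 [wait]  node(6,5) S=191.9865 payoff=0.0000 vs cont=0.0000 → 0.0000 [wait]  node(6,6) S=224.2318 payoff=0.0000 vs cont=0.0000 → 0.0000 [wait]  ⇒ S*(6)=120.5011
t_5: node(5,0) S=95.4665 payoff=51.9235 vs cont=49.7225 → 51.9235 [stop]  node(5,1) S=111.5007 payoff=35.8893 vs cont=33.6883 → 35.8893 [stop]  node(5,2) S=130.2280 payoff=17.1620 vs cont=16.1967 → 17.1620 [stop]  node(5,3) S=152.1006 payoff=0.0000 vs cont=4.3664 → 4.3664 [wait]  node(5,4) S=177.6468 payoff=0.0000 vs cont=0.5118 → 0.5118 [wait]  node(5,5) S=207.4837 payoff=0.0000 vs cont=0.0000 → 0.0000 [wait]  ⇒ S*(5)=130.2280
t_4: node(4,0) S=103.1726 payoff=44.2174 vs cont=42.0165 → 44.2174 [stop]  node(4,1) S=120.5011 payoff=26.8889 vs cont=24.6880 → 26.8889 [stop]  node(4,2) S=140.7400 payoff=6.6500 vs cont=9.6185 → 9.6185 [wait]  node(4,3) S=164.3782 payoff=0.0000 vs cont=2.1060 → 2.1060 [wait]  node(4,4) S=191.9865 payoff=0.0000 vs cont=0.2127 → 0.2127 [wait]  ⇒ S*(4)=120.5011
t_3: node(3,0) S=111.5007 payoff=35.8893 vs cont=33.6883 → 35.8893 [stop]  node(3,1) S=130.2280 payoff=17.1620 vs cont=16.6517 → 17.1620 [stop]  node(3,2) S=152.1006 payoff=0.0000 vs cont=5.1964 → 5.1964 [wait]  node(3,3) S=177.6468 payoff=0.0000 vs cont=0.9963 → 0.9963 [wait]  ⇒ S*(3)=130.2280
t_2: node(2,0) S=120.5011 payoff=26.8889 vs cont=24.6880 → 26.8889 [stop]  node(2,1) S=140.7400 payoff=6.6500 vs cont=10.0912 → 10.0912 [wait]  node(2,2) S=164.3782 payoff=0.0000 vs cont=2.7268 → 2.7268 [wait]  ⇒ S*(2)=120.5011
t_1: node(1,0) S=130.2280 payoff=17.1620 vs cont=16.9209 → 17.1620 [stop]  node(1,1) S=152.1006 payoff=0.0000 vs cont=5.7464 → 5.7464 [wait]  ⇒ S*(1)=130.2280
t_0: node(0,0) S=140.7400 payoff=6.6500 vs cont=10.4044 → 10.4044 [wait]  ⇒ S*(0)=-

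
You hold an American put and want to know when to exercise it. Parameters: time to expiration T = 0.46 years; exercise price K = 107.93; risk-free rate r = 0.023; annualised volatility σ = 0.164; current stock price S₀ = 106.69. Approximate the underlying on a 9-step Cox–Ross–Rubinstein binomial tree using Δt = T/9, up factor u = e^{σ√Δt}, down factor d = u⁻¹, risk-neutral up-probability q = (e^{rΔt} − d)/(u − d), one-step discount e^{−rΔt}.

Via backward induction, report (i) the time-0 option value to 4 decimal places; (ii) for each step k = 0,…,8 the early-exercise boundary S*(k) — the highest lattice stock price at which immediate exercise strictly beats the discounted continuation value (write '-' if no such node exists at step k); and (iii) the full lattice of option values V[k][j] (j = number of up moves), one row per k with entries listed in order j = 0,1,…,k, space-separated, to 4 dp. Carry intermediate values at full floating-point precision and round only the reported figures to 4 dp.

price = 4.9943
boundary = - - - - 91.9845 95.4590 91.9845 95.4590 99.0648
tree:
4.9943
7.0030 3.0494
9.5294 4.5585 1.5867
12.5464 6.6131 2.5680 0.6346
15.9455 9.2649 4.0457 1.1347 0.1489
19.2935 12.4710 6.1638 1.9921 0.3022 0.0000
22.5197 15.9455 9.0032 3.4125 0.6133 0.0000 0.0000
25.6284 19.2935 12.4710 5.6466 1.2443 0.0000 0.0000 0.0000
28.6240 22.5197 15.9455 8.8652 2.5249 0.0000 0.0000 0.0000 0.0000
31.5106 25.6284 19.2935 12.4710 5.1233 0.0000 0.0000 0.0000 0.0000 0.0000

Δt=0.05111, u=1.03777, d=0.96360, q=0.50659, disc=e^(-rΔt)=0.99883
k=9 terminal: V=max(K-S,0) → 31.5106 25.6284 19.2935 12.4710 5.1233 0.0000 0.0000 0.0000 0.0000 0.0000
k=8: j=0 S=79.3060 intr=28.6240 cont=28.4972 V=28.6240[EX]; j=1 S=85.4103 intr=22.5197 cont=22.3929 V=22.5197[EX]; j=2 S=91.9845 intr=15.9455 cont=15.8187 V=15.9455[EX]; j=3 S=99.0648 intr=8.8652 cont=8.7384 V=8.8652[EX]; j=4 S=106.6900 intr=1.2400 cont=2.5249 V=2.5249[hold]; j=5 S=114.9022 intr=0.0000 cont=0.0000 V=0.0000[hold]; j=6 S=123.7464 intr=0.0000 cont=0.0000 V=0.0000[hold]; j=7 S=133.2714 intr=0.0000 cont=0.0000 V=0.0000[hold]; j=8 S=143.5296 intr=0.0000 cont=0.0000 V=0.0000[hold]  S*(8)=99.0648
k=7: j=0 S=82.3016 intr=25.6284 cont=25.5016 V=25.6284[EX]; j=1 S=88.6365 intr=19.2935 cont=19.1667 V=19.2935[EX]; j=2 S=95.4590 intr=12.4710 cont=12.3442 V=12.4710[EX]; j=3 S=102.8067 intr=5.1233 cont=5.6466 V=5.6466[hold]; j=4 S=110.7200 intr=0.0000 cont=1.2443 V=1.2443[hold]; j=5 S=119.2423 intr=0.0000 cont=0.0000 V=0.0000[hold]; j=6 S=128.4206 intr=0.0000 cont=0.0000 V=0.0000[hold]; j=7 S=138.3054 intr=0.0000 cont=0.0000 V=0.0000[hold]  S*(7)=95.4590
k=6: j=0 S=85.4103 intr=22.5197 cont=22.3929 V=22.5197[EX]; j=1 S=91.9845 intr=15.9455 cont=15.8187 V=15.9455[EX]; j=2 S=99.0648 intr=8.8652 cont=9.0032 V=9.0032[hold]; j=3 S=106.6900 intr=1.2400 cont=3.4125 V=3.4125[hold]; j=4 S=114.9022 intr=0.0000 cont=0.6133 V=0.6133[hold]; j=5 S=123.7464 intr=0.0000 cont=0.0000 V=0.0000[hold]; j=6 S=133.2714 intr=0.0000 cont=0.0000 V=0.0000[hold]  S*(6)=91.9845
k=5: j=0 S=88.6365 intr=19.2935 cont=19.1667 V=19.2935[EX]; j=1 S=95.4590 intr=12.4710 cont=12.4140 V=12.4710[EX]; j=2 S=102.8067 intr=5.1233 cont=6.1638 V=6.1638[hold]; j=3 S=110.7200 intr=0.0000 cont=1.9921 V=1.9921[hold]; j=4 S=119.2423 intr=0.0000 cont=0.3022 V=0.3022[hold]; j=5 S=128.4206 intr=0.0000 cont=0.0000 V=0.0000[hold]  S*(5)=95.4590
k=4: j=0 S=91.9845 intr=15.9455 cont=15.8187 V=15.9455[EX]; j=1 S=99.0648 intr=8.8652 cont=9.2649 V=9.2649[hold]; j=2 S=106.6900 intr=1.2400 cont=4.0457 V=4.0457[hold]; j=3 S=114.9022 intr=0.0000 cont=1.1347 V=1.1347[hold]; j=4 S=123.7464 intr=0.0000 cont=0.1489 V=0.1489[hold]  S*(4)=91.9845
k=3: j=0 S=95.4590 intr=12.4710 cont=12.5464 V=12.5464[hold]; j=1 S=102.8067 intr=5.1233 cont=6.6131 V=6.6131[hold]; j=2 S=110.7200 intr=0.0000 cont=2.5680 V=2.5680[hold]; j=3 S=119.2423 intr=0.0000 cont=0.6346 V=0.6346[hold]  S*(3)=-
k=2: j=0 S=99.0648 intr=8.8652 cont=9.5294 V=9.5294[hold]; j=1 S=106.6900 intr=1.2400 cont=4.5585 V=4.5585[hold]; j=2 S=114.9022 intr=0.0000 cont=1.5867 V=1.5867[hold]  S*(2)=-
k=1: j=0 S=102.8067 intr=5.1233 cont=7.0030 V=7.0030[hold]; j=1 S=110.7200 intr=0.0000 cont=3.0494 V=3.0494[hold]  S*(1)=-
k=0: j=0 S=106.6900 intr=1.2400 cont=4.9943 V=4.9943[hold]  S*(0)=-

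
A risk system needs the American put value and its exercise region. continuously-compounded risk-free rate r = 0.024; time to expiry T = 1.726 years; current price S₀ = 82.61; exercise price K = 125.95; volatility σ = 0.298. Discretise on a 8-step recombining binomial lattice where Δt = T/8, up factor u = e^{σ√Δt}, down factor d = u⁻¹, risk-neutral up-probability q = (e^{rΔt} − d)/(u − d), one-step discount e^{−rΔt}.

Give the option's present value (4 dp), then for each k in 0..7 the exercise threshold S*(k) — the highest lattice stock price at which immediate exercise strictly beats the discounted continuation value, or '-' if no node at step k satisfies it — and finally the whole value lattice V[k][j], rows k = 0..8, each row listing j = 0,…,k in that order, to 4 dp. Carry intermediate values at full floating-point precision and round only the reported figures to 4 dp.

Δt=0.21575  u=1.14846  d=0.87073  q=0.48414  discount=0.99484
step 8 (expiry): payoffs max(K−S,0) = 98.6527 89.9462 78.4628 63.3168 43.3400 16.9916 0.0000 0.0000 0.0000
step 7: (k=7,j=0): S=31.3498, (K−S)⁺=94.6002, hold=93.9498 ⇒ V=94.6002 exercise | (k=7,j=1): S=41.3487, (K−S)⁺=84.6013, hold=83.9508 ⇒ V=84.6013 exercise | (k=7,j=2): S=54.5369, (K−S)⁺=71.4131, hold=70.7626 ⇒ V=71.4131 exercise | (k=7,j=3): S=71.9314, (K−S)⁺=54.0186, hold=53.3681 ⇒ V=54.0186 exercise | (k=7,j=4): S=94.8739, (K−S)⁺=31.0761, hold=30.4256 ⇒ V=31.0761 exercise | (k=7,j=5): S=125.1338, (K−S)⁺=0.8162, hold=8.7200 ⇒ V=8.7200 continue | (k=7,j=6): S=165.0452, (K−S)⁺=0.0000, hold=0.0000 ⇒ V=0.0000 continue | (k=7,j=7): S=217.6862, (K−S)⁺=0.0000, hold=0.0000 ⇒ V=0.0000 continue  boundary S*=94.8739
step 6: (k=6,j=0): S=36.0038, (K−S)⁺=89.9462, hold=89.2957 ⇒ V=89.9462 exercise | (k=6,j=1): S=47.4872, (K−S)⁺=78.4628, hold=77.8123 ⇒ V=78.4628 exercise | (k=6,j=2): S=62.6332, (K−S)⁺=63.3168, hold=62.6663 ⇒ V=63.3168 exercise | (k=6,j=3): S=82.6100, (K−S)⁺=43.3400, hold=42.6895 ⇒ V=43.3400 exercise | (k=6,j=4): S=108.9584, (K−S)⁺=16.9916, hold=20.1479 ⇒ V=20.1479 continue | (k=6,j=5): S=143.7106, (K−S)⁺=0.0000, hold=4.4750 ⇒ V=4.4750 continue | (k=6,j=6): S=189.5470, (K−S)⁺=0.0000, hold=0.0000 ⇒ V=0.0000 continue  boundary S*=82.6100
step 5: (k=5,j=0): S=41.3487, (K−S)⁺=84.6013, hold=83.9508 ⇒ V=84.6013 exercise | (k=5,j=1): S=54.5369, (K−S)⁺=71.4131, hold=70.7626 ⇒ V=71.4131 exercise | (k=5,j=2): S=71.9314, (K−S)⁺=54.0186, hold=53.3681 ⇒ V=54.0186 exercise | (k=5,j=3): S=94.8739, (K−S)⁺=31.0761, hold=31.9459 ⇒ V=31.9459 continue | (k=5,j=4): S=125.1338, (K−S)⁺=0.8162, hold=12.4951 ⇒ V=12.4951 continue | (k=5,j=5): S=165.0452, (K−S)⁺=0.0000, hold=2.2965 ⇒ V=2.2965 continue  boundary S*=71.9314
step 4: (k=4,j=0): S=47.4872, (K−S)⁺=78.4628, hold=77.8123 ⇒ V=78.4628 exercise | (k=4,j=1): S=62.6332, (K−S)⁺=63.3168, hold=62.6663 ⇒ V=63.3168 exercise | (k=4,j=2): S=82.6100, (K−S)⁺=43.3400, hold=43.1084 ⇒ V=43.3400 exercise | (k=4,j=3): S=108.9584, (K−S)⁺=16.9916, hold=22.4125 ⇒ V=22.4125 continue | (k=4,j=4): S=143.7106, (K−S)⁺=0.0000, hold=7.5185 ⇒ V=7.5185 continue  boundary S*=82.6100
step 3: (k=3,j=0): S=54.5369, (K−S)⁺=71.4131, hold=70.7626 ⇒ V=71.4131 exercise | (k=3,j=1): S=71.9314, (K−S)⁺=54.0186, hold=53.3681 ⇒ V=54.0186 exercise | (k=3,j=2): S=94.8739, (K−S)⁺=31.0761, hold=33.0366 ⇒ V=33.0366 continue | (k=3,j=3): S=125.1338, (K−S)⁺=0.8162, hold=15.1232 ⇒ V=15.1232 continue  boundary S*=71.9314
step 2: (k=2,j=0): S=62.6332, (K−S)⁺=63.3168, hold=62.6663 ⇒ V=63.3168 exercise | (k=2,j=1): S=82.6100, (K−S)⁺=43.3400, hold=43.6338 ⇒ V=43.6338 continue | (k=2,j=2): S=108.9584, (K−S)⁺=16.9916, hold=24.2381 ⇒ V=24.2381 continue  boundary S*=62.6332
step 1: (k=1,j=0): S=71.9314, (K−S)⁺=54.0186, hold=53.5096 ⇒ V=54.0186 exercise | (k=1,j=1): S=94.8739, (K−S)⁺=31.0761, hold=34.0666 ⇒ V=34.0666 continue  boundary S*=71.9314
step 0: (k=0,j=0): S=82.6100, (K−S)⁺=43.3400, hold=44.1299 ⇒ V=44.1299 continue  boundary S*=-

price = 44.1299
boundary = - 71.9314 62.6332 71.9314 82.6100 71.9314 82.6100 94.8739
tree:
44.1299
54.0186 34.0666
63.3168 43.6338 24.2381
71.4131 54.0186 33.0366 15.1232
78.4628 63.3168 43.3400 22.4125 7.5185
84.6013 71.4131 54.0186 31.9459 12.4951 2.2965
89.9462 78.4628 63.3168 43.3400 20.1479 4.4750 0.0000
94.6002 84.6013 71.4131 54.0186 31.0761 8.7200 0.0000 0.0000
98.6527 89.9462 78.4628 63.3168 43.3400 16.9916 0.0000 0.0000 0.0000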